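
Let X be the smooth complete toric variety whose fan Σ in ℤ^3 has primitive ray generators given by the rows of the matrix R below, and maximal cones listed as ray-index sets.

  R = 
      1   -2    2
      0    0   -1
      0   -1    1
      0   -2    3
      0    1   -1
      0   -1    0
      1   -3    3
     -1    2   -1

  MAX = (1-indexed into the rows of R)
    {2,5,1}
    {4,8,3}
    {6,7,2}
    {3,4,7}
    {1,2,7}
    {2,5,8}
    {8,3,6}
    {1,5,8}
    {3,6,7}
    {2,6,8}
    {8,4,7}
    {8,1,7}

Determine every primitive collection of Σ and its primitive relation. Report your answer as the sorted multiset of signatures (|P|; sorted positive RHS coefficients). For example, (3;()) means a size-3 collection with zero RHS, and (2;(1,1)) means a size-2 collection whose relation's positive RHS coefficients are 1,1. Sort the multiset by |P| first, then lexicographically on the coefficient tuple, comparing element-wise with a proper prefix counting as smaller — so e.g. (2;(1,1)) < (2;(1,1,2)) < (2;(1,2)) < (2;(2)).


|primitive collections| = 14. Relations:

  • {3,5}:  v_{3} + v_{5} = 0  ⟹  sig = (2;())
  • {1,3}:  v_{1} + v_{3} = v_{7}  ⟹  sig = (2;(1))
  • {2,3}:  v_{2} + v_{3} = v_{6}  ⟹  sig = (2;(1))
  • {5,6}:  v_{5} + v_{6} = v_{2}  ⟹  sig = (2;(1))
  • {5,7}:  v_{5} + v_{7} = v_{1}  ⟹  sig = (2;(1))
  • {1,6}:  v_{1} + v_{6} = v_{2} + v_{7}  ⟹  sig = (2;(1,1))
  • {4,5}:  v_{4} + v_{5} = v_{7} + v_{8}  ⟹  sig = (2;(1,1))
  • {1,4}:  v_{1} + v_{4} = 2·v_{7} + v_{8}  ⟹  sig = (2;(1,2))
  • {2,4}:  v_{2} + v_{4} = 2·v_{3}  ⟹  sig = (2;(2))
  • {4,6}:  v_{4} + v_{6} = 3·v_{3}  ⟹  sig = (2;(3))
  • {1,2,8}:  v_{1} + v_{2} + v_{8} = 0  ⟹  sig = (3;())
  • {2,7,8}:  v_{2} + v_{7} + v_{8} = v_{3}  ⟹  sig = (3;(1))
  • {3,7,8}:  v_{3} + v_{7} + v_{8} = v_{4}  ⟹  sig = (3;(1))
  • {6,7,8}:  v_{6} + v_{7} + v_{8} = 2·v_{3}  ⟹  sig = (3;(2))

so the primitive-relation signature multiset is
    |P|=2: 10 collections, coeffs (), (1), (1), (1), (1), (1,1), (1,1), (1,2), (2), (3)
    |P|=3: 4 collections, coeffs (), (1), (1), (2)


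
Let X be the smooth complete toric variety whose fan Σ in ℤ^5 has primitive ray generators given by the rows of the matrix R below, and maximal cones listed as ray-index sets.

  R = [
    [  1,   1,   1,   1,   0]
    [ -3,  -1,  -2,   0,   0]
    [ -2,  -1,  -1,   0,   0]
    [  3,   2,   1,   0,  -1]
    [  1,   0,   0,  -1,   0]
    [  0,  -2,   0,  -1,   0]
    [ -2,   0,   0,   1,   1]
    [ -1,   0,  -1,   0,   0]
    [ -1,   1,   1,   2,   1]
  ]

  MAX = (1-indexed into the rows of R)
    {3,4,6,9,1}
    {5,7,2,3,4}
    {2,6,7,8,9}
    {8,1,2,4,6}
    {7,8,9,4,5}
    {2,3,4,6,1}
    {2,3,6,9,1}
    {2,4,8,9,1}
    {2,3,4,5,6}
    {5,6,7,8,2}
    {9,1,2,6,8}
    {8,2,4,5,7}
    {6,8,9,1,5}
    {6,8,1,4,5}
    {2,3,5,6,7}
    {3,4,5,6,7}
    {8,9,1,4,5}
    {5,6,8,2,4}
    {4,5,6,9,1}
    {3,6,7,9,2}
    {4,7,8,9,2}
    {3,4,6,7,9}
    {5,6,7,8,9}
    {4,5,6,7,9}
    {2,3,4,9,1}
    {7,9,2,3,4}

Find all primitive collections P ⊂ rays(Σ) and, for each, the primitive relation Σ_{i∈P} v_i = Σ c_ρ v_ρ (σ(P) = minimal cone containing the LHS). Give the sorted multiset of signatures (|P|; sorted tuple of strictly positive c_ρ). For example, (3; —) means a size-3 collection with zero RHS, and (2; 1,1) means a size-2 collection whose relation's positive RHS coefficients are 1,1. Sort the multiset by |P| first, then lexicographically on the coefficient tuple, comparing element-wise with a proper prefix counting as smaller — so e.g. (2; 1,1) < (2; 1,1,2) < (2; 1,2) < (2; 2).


10 collections generate NE(X_Σ); each relation:

  P={1,7}:  v_{1} + v_{7} = v_{9}  so sig = (2; 1)
  P={3,8}:  v_{3} + v_{8} = v_{2}  so sig = (2; 1)
  P={1,3,5}:  v_{1} + v_{3} + v_{5} = 0  so sig = (3; —)
  P={1,2,5}:  v_{1} + v_{2} + v_{5} = v_{8}  so sig = (3; 1)
  P={3,5,9}:  v_{3} + v_{5} + v_{9} = v_{7}  so sig = (3; 1)
  P={2,5,9}:  v_{2} + v_{5} + v_{9} = v_{7} + v_{8}  so sig = (3; 1,1)
  P={4,6,7,8}:  v_{4} + v_{6} + v_{7} + v_{8} = 0  so sig = (4; —)
  P={2,4,6,7}:  v_{2} + v_{4} + v_{6} + v_{7} = v_{3}  so sig = (4; 1)
  P={4,6,8,9}:  v_{4} + v_{6} + v_{8} + v_{9} = v_{1}  so sig = (4; 1)
  P={2,4,6,9}:  v_{2} + v_{4} + v_{6} + v_{9} = v_{1} + v_{3}  so sig = (4; 1,1)

so the primitive-relation signature multiset is
[(2; 1), (2; 1), (3; —), (3; 1), (3; 1), (3; 1,1), (4; —), (4; 1), (4; 1), (4; 1,1)]


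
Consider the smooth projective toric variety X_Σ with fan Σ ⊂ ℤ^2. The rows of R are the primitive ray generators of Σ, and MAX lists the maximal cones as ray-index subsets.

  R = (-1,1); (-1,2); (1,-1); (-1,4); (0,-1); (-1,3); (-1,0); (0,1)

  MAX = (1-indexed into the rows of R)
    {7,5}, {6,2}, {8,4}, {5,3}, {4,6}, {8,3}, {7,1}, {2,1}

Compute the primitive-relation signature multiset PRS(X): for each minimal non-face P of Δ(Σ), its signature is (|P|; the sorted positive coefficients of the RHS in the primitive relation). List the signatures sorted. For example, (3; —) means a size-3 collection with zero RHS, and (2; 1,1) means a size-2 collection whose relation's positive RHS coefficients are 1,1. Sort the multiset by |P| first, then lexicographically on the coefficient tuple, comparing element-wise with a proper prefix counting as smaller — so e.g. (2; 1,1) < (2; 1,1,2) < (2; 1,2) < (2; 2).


Primitive collections (20):

  {1,3}:  v_{1} + v_{3} = 0  →  sig = (2; —)
  {5,8}:  v_{5} + v_{8} = 0  →  sig = (2; —)
  {1,5}:  v_{1} + v_{5} = v_{7}  →  sig = (2; 1)
  {1,8}:  v_{1} + v_{8} = v_{2}  →  sig = (2; 1)
  {2,3}:  v_{2} + v_{3} = v_{8}  →  sig = (2; 1)
  {2,5}:  v_{2} + v_{5} = v_{1}  →  sig = (2; 1)
  {2,8}:  v_{2} + v_{8} = v_{6}  →  sig = (2; 1)
  {3,7}:  v_{3} + v_{7} = v_{5}  →  sig = (2; 1)
  {4,5}:  v_{4} + v_{5} = v_{6}  →  sig = (2; 1)
  {5,6}:  v_{5} + v_{6} = v_{2}  →  sig = (2; 1)
  {6,8}:  v_{6} + v_{8} = v_{4}  →  sig = (2; 1)
  {7,8}:  v_{7} + v_{8} = v_{1}  →  sig = (2; 1)
  {1,4}:  v_{1} + v_{4} = v_{2} + v_{6}  →  sig = (2; 1,1)
  {6,7}:  v_{6} + v_{7} = v_{1} + v_{2}  →  sig = (2; 1,1)
  {1,6}:  v_{1} + v_{6} = 2·v_{2}  →  sig = (2; 2)
  {2,4}:  v_{2} + v_{4} = 2·v_{6}  →  sig = (2; 2)
  {2,7}:  v_{2} + v_{7} = 2·v_{1}  →  sig = (2; 2)
  {3,6}:  v_{3} + v_{6} = 2·v_{8}  →  sig = (2; 2)
  {4,7}:  v_{4} + v_{7} = 2·v_{2}  →  sig = (2; 2)
  {3,4}:  v_{3} + v_{4} = 3·v_{8}  →  sig = (2; 3)

Signatures (|P|; sorted positive RHS coefficients), sorted:
{ (2; —) ×2,  (2; 1) ×10,  (2; 1,1) ×2,  (2; 2) ×5,  (2; 3) }


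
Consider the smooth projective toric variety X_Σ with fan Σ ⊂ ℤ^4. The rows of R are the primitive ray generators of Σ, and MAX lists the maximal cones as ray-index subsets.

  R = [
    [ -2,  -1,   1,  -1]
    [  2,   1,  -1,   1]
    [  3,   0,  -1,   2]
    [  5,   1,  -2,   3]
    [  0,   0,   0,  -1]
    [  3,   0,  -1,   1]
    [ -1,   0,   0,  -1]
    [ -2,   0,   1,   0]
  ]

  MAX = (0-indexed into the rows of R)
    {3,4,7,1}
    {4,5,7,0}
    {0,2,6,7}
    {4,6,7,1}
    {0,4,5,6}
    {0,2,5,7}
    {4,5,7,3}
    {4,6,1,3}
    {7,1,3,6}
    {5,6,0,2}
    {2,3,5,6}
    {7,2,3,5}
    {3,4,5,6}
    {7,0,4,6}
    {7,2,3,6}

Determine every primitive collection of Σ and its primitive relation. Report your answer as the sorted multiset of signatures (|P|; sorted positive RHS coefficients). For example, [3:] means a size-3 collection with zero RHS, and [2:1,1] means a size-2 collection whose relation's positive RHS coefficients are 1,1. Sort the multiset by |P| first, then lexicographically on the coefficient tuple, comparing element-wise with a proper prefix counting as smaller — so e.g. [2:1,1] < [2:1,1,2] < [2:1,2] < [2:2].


The 7 primitive collections of Σ (r=8, n=4):

  P = {0,1}:  v_{0} + v_{1} = 0  so sig = [2:]
  P = {0,3}:  v_{0} + v_{3} = v_{2}  so sig = [2:1]
  P = {1,2}:  v_{1} + v_{2} = v_{3}  so sig = [2:1]
  P = {2,4}:  v_{2} + v_{4} = v_{5}  so sig = [2:1]
  P = {1,5}:  v_{1} + v_{5} = v_{3} + v_{4}  so sig = [2:1,1]
  P = {5,6,7}:  v_{5} + v_{6} + v_{7} = 0  so sig = [3:]
  P = {3,4,6,7}:  v_{3} + v_{4} + v_{6} + v_{7} = v_{1}  so sig = [4:1]

so the primitive-relation signature multiset is
    |P|=2: 5 collections, coeffs (), (1), (1), (1), (1,1)
    |P|=3: 1 collection, coeffs ()
    |P|=4: 1 collection, coeffs (1)


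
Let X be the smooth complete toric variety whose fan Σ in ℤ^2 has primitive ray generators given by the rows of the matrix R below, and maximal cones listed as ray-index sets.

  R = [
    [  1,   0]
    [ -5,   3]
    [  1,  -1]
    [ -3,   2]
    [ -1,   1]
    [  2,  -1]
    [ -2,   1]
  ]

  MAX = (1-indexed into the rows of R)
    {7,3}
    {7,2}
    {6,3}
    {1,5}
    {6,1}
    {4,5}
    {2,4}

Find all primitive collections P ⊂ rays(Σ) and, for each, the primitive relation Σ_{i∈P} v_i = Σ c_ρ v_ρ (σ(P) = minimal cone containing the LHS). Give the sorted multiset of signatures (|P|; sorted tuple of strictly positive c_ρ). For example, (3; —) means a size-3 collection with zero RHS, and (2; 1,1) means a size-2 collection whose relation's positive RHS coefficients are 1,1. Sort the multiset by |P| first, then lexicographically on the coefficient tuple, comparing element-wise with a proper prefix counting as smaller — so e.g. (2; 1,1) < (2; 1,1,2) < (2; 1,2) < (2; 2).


14 minimal non-faces of Δ(Σ) (on 7 rays):

  P = {3,5}:  v_{3} + v_{5} = 0  ⟹  sig = (2; —)
  P = {6,7}:  v_{6} + v_{7} = 0  ⟹  sig = (2; —)
  P = {1,3}:  v_{1} + v_{3} = v_{6}  ⟹  sig = (2; 1)
  P = {1,7}:  v_{1} + v_{7} = v_{5}  ⟹  sig = (2; 1)
  P = {2,6}:  v_{2} + v_{6} = v_{4}  ⟹  sig = (2; 1)
  P = {3,4}:  v_{3} + v_{4} = v_{7}  ⟹  sig = (2; 1)
  P = {4,6}:  v_{4} + v_{6} = v_{5}  ⟹  sig = (2; 1)
  P = {4,7}:  v_{4} + v_{7} = v_{2}  ⟹  sig = (2; 1)
  P = {5,6}:  v_{5} + v_{6} = v_{1}  ⟹  sig = (2; 1)
  P = {5,7}:  v_{5} + v_{7} = v_{4}  ⟹  sig = (2; 1)
  P = {1,2}:  v_{1} + v_{2} = v_{4} + v_{5}  ⟹  sig = (2; 1,1)
  P = {1,4}:  v_{1} + v_{4} = 2·v_{5}  ⟹  sig = (2; 2)
  P = {2,3}:  v_{2} + v_{3} = 2·v_{7}  ⟹  sig = (2; 2)
  P = {2,5}:  v_{2} + v_{5} = 2·v_{4}  ⟹  sig = (2; 2)

Hence PRS(X_Σ) =
{ (2; —) ×2,  (2; 1) ×8,  (2; 1,1),  (2; 2) ×3 }


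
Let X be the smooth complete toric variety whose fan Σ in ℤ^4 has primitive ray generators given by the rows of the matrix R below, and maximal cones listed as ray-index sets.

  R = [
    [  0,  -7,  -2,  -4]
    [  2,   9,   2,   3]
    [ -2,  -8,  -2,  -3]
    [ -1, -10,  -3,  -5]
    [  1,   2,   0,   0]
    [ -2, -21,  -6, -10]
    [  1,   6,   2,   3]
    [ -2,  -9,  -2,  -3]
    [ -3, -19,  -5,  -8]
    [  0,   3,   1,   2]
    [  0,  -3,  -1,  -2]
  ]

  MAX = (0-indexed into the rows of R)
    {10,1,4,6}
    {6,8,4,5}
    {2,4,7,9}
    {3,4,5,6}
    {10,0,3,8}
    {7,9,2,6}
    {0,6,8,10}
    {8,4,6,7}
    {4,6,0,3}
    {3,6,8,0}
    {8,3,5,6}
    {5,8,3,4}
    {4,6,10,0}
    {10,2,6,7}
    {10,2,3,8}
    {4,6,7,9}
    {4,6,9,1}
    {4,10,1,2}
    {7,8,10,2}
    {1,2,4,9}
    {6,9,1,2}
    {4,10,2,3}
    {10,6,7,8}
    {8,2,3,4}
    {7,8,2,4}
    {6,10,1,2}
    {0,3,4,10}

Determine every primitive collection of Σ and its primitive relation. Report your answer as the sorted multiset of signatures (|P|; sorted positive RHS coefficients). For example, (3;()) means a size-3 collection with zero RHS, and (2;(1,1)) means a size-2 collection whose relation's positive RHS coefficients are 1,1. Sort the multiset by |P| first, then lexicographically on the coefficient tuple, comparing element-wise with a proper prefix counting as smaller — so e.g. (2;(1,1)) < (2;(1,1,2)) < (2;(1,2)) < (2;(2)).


25 collections generate NE(X_Σ); each relation:

  • {1,7}:  v_{1} + v_{7} = 0 ; sig = (2;())
  • {9,10}:  v_{9} + v_{10} = 0 ; sig = (2;())
  • {1,8}:  v_{1} + v_{8} = v_{3} ; sig = (2;(1))
  • {3,7}:  v_{3} + v_{7} = v_{8} ; sig = (2;(1))
  • {0,9}:  v_{0} + v_{9} = v_{3} + v_{6} ; sig = (2;(1,1))
  • {1,3}:  v_{1} + v_{3} = v_{4} + v_{10} ; sig = (2;(1,1))
  • {2,5}:  v_{2} + v_{5} = v_{3} + v_{8} ; sig = (2;(1,1))
  • {3,9}:  v_{3} + v_{9} = v_{4} + v_{7} ; sig = (2;(1,1))
  • {0,7}:  v_{0} + v_{7} = v_{6} + v_{8} + v_{10} ; sig = (2;(1,1,1))
  • {5,9}:  v_{5} + v_{9} = 2·v_{4} + v_{6} + v_{7} + v_{8} ; sig = (2;(1,1,1,2))
  • {0,1}:  v_{0} + v_{1} = v_{4} + v_{6} + 2·v_{10} ; sig = (2;(1,1,2))
  • {1,5}:  v_{1} + v_{5} = 2·v_{3} + v_{4} + v_{6} ; sig = (2;(1,1,2))
  • {5,7}:  v_{5} + v_{7} = v_{4} + v_{6} + 2·v_{8} ; sig = (2;(1,1,2))
  • {0,2}:  v_{0} + v_{2} = v_{7} + 2·v_{10} ; sig = (2;(1,2))
  • {8,9}:  v_{8} + v_{9} = v_{4} + 2·v_{7} ; sig = (2;(1,2))
  • {5,10}:  v_{5} + v_{10} = 3·v_{3} + v_{6} ; sig = (2;(1,3))
  • {0,5}:  v_{0} + v_{5} = 4·v_{3} + 2·v_{6} ; sig = (2;(2,4))
  • {2,4,6}:  v_{2} + v_{4} + v_{6} = 0 ; sig = (3;())
  • {3,6,10}:  v_{3} + v_{6} + v_{10} = v_{0} ; sig = (3;(1))
  • {4,7,10}:  v_{4} + v_{7} + v_{10} = v_{3} ; sig = (3;(1))
  • {2,3,6}:  v_{2} + v_{3} + v_{6} = v_{7} + v_{10} ; sig = (3;(1,1))
  • {2,6,8}:  v_{2} + v_{6} + v_{8} = 2·v_{7} + v_{10} ; sig = (3;(1,2))
  • {0,4,8}:  v_{0} + v_{4} + v_{8} = 3·v_{3} + v_{6} ; sig = (3;(1,3))
  • {4,8,10}:  v_{4} + v_{8} + v_{10} = 2·v_{3} ; sig = (3;(2))
  • {3,4,6,8}:  v_{3} + v_{4} + v_{6} + v_{8} = v_{5} ; sig = (4;(1))

Hence PRS(X_Σ) =
    |P|=2: 17 collections, coeffs (), (), (1), (1), (1,1), (1,1), (1,1), (1,1), (1,1,1), (1,1,1,2), (1,1,2), (1,1,2), (1,1,2), (1,2), (1,2), (1,3), (2,4)
    |P|=3: 7 collections, coeffs (), (1), (1), (1,1), (1,2), (1,3), (2)
    |P|=4: 1 collection, coeffs (1)


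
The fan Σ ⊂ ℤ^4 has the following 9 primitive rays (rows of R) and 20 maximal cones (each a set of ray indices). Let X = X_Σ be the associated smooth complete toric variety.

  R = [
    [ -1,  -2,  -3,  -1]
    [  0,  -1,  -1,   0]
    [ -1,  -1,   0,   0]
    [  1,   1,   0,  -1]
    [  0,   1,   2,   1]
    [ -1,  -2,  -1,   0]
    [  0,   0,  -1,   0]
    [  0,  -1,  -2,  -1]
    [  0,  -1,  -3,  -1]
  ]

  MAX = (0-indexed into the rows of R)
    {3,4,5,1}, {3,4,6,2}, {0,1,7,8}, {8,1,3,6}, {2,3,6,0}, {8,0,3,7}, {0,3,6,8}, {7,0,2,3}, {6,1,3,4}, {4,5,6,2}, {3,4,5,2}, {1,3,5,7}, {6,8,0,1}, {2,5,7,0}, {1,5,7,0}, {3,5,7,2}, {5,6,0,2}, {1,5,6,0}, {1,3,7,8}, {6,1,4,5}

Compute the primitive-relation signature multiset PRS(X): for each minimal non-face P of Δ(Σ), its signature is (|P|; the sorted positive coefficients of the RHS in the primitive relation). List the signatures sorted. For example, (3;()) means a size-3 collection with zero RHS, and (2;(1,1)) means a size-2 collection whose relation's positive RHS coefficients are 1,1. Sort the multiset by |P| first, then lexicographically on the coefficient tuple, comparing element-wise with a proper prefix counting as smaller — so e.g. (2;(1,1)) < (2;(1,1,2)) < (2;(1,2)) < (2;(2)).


10 minimal non-faces of Δ(Σ) (on 9 rays):

  P={4,7}:  v_{4} + v_{7} = 0 — sig = (2;())
  P={1,2}:  v_{1} + v_{2} = v_{5} — sig = (2;(1))
  P={2,8}:  v_{2} + v_{8} = v_{0} — sig = (2;(1))
  P={4,8}:  v_{4} + v_{8} = v_{6} — sig = (2;(1))
  P={6,7}:  v_{6} + v_{7} = v_{8} — sig = (2;(1))
  P={0,4}:  v_{0} + v_{4} = v_{2} + v_{6} — sig = (2;(1,1))
  P={5,8}:  v_{5} + v_{8} = v_{0} + v_{1} — sig = (2;(1,1))
  P={3,5,6}:  v_{3} + v_{5} + v_{6} = v_{7} — sig = (3;(1))
  P={0,3,5}:  v_{0} + v_{3} + v_{5} = v_{2} + 2·v_{7} — sig = (3;(1,2))
  P={0,1,3}:  v_{0} + v_{1} + v_{3} = 2·v_{7} — sig = (3;(2))

Signatures (|P|; sorted positive RHS coefficients), sorted:
    |P|=2: 7 collections, coeffs (), (1), (1), (1), (1), (1,1), (1,1)
    |P|=3: 3 collections, coeffs (1), (1,2), (2)


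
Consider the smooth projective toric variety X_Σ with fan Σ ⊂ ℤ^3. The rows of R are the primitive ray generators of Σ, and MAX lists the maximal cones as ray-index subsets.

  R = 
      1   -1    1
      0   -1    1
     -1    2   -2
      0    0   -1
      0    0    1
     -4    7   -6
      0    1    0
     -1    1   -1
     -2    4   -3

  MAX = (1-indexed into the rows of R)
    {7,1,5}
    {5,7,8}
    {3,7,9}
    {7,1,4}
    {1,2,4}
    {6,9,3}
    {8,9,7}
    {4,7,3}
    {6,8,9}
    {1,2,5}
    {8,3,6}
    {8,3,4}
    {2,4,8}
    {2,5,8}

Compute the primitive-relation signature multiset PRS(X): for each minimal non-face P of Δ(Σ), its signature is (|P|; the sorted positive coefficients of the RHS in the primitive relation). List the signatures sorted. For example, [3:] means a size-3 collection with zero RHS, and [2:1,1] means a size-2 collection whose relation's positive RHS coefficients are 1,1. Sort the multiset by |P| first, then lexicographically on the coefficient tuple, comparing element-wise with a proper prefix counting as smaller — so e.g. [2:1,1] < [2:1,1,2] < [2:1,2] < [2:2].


|primitive collections| = 18. Relations:

  {1,8}:  v_{1} + v_{8} = 0  so sig = [2:]
  {4,5}:  v_{4} + v_{5} = 0  so sig = [2:]
  {2,3}:  v_{2} + v_{3} = v_{8}  so sig = [2:1]
  {2,7}:  v_{2} + v_{7} = v_{5}  so sig = [2:1]
  {1,3}:  v_{1} + v_{3} = v_{4} + v_{7}  so sig = [2:1,1]
  {1,6}:  v_{1} + v_{6} = v_{3} + v_{9}  so sig = [2:1,1]
  {1,9}:  v_{1} + v_{9} = v_{3} + v_{7}  so sig = [2:1,1]
  {3,5}:  v_{3} + v_{5} = v_{7} + v_{8}  so sig = [2:1,1]
  {5,6}:  v_{5} + v_{6} = v_{7} + 2·v_{8} + v_{9}  so sig = [2:1,1,2]
  {2,6}:  v_{2} + v_{6} = 2·v_{8} + v_{9}  so sig = [2:1,2]
  {2,9}:  v_{2} + v_{9} = v_{7} + 2·v_{8}  so sig = [2:1,2]
  {4,6}:  v_{4} + v_{6} = 3·v_{3} + v_{8}  so sig = [2:1,3]
  {4,9}:  v_{4} + v_{9} = 2·v_{3}  so sig = [2:2]
  {6,7}:  v_{6} + v_{7} = 2·v_{9}  so sig = [2:2]
  {5,9}:  v_{5} + v_{9} = 2·v_{7} + 2·v_{8}  so sig = [2:2,2]
  {3,7,8}:  v_{3} + v_{7} + v_{8} = v_{9}  so sig = [3:1]
  {3,8,9}:  v_{3} + v_{8} + v_{9} = v_{6}  so sig = [3:1]
  {4,7,8}:  v_{4} + v_{7} + v_{8} = v_{3}  so sig = [3:1]

so the primitive-relation signature multiset is
    [2:]
    [2:]
    [2:1]
    [2:1]
    [2:1,1]
    [2:1,1]
    [2:1,1]
    [2:1,1]
    [2:1,1,2]
    [2:1,2]
    [2:1,2]
    [2:1,3]
    [2:2]
    [2:2]
    [2:2,2]
    [3:1]
    [3:1]
    [3:1]


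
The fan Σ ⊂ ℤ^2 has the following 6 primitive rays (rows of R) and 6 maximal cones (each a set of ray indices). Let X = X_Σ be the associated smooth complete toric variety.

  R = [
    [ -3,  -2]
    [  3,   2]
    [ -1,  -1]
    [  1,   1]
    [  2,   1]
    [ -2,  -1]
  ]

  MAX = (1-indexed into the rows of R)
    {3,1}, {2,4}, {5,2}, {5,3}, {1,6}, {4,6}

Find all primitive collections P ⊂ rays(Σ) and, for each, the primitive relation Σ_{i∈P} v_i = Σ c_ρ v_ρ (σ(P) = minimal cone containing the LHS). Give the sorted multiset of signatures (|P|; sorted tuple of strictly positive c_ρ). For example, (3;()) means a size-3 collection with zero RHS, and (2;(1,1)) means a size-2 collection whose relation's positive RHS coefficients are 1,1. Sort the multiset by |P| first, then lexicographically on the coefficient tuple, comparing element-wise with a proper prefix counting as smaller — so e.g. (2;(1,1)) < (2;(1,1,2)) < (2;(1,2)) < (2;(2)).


Σ has 9 primitive collections:

  {1,2}:  v_{1} + v_{2} = 0 ; sig = (2;())
  {3,4}:  v_{3} + v_{4} = 0 ; sig = (2;())
  {5,6}:  v_{5} + v_{6} = 0 ; sig = (2;())
  {1,4}:  v_{1} + v_{4} = v_{6} ; sig = (2;(1))
  {1,5}:  v_{1} + v_{5} = v_{3} ; sig = (2;(1))
  {2,3}:  v_{2} + v_{3} = v_{5} ; sig = (2;(1))
  {2,6}:  v_{2} + v_{6} = v_{4} ; sig = (2;(1))
  {3,6}:  v_{3} + v_{6} = v_{1} ; sig = (2;(1))
  {4,5}:  v_{4} + v_{5} = v_{2} ; sig = (2;(1))

so the primitive-relation signature multiset is
    (2;())
    (2;())
    (2;())
    (2;(1))
    (2;(1))
    (2;(1))
    (2;(1))
    (2;(1))
    (2;(1))


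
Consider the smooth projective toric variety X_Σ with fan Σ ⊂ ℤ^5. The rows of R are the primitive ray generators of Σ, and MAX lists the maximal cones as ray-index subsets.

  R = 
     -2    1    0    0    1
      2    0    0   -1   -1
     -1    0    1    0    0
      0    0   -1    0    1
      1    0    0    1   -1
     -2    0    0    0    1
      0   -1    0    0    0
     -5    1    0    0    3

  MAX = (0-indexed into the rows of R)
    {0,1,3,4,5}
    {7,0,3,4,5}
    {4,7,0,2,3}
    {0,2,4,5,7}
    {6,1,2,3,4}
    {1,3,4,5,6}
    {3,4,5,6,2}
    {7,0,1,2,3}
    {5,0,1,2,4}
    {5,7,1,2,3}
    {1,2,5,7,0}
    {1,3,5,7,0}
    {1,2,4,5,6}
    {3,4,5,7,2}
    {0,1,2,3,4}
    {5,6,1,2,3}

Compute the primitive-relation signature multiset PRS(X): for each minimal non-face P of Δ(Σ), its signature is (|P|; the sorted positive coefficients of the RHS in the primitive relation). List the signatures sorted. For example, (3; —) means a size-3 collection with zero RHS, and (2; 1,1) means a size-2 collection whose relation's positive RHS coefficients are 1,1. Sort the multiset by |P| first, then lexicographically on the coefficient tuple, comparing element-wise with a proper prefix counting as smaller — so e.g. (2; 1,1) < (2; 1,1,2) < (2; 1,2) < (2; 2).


Σ has 5 primitive collections:

  P={0,6}:  v_{0} + v_{6} = v_{5} — sig = (2; 1)
  P={6,7}:  v_{6} + v_{7} = v_{2} + v_{3} + 2·v_{5} — sig = (2; 1,1,2)
  P={1,4,7}:  v_{1} + v_{4} + v_{7} = v_{0} — sig = (3; 1)
  P={0,2,3,5}:  v_{0} + v_{2} + v_{3} + v_{5} = v_{7} — sig = (4; 1)
  P={1,2,3,4,5}:  v_{1} + v_{2} + v_{3} + v_{4} + v_{5} = 0 — sig = (5; —)

so the primitive-relation signature multiset is
{ (2; 1),  (2; 1,1,2),  (3; 1),  (4; 1),  (5; —) }


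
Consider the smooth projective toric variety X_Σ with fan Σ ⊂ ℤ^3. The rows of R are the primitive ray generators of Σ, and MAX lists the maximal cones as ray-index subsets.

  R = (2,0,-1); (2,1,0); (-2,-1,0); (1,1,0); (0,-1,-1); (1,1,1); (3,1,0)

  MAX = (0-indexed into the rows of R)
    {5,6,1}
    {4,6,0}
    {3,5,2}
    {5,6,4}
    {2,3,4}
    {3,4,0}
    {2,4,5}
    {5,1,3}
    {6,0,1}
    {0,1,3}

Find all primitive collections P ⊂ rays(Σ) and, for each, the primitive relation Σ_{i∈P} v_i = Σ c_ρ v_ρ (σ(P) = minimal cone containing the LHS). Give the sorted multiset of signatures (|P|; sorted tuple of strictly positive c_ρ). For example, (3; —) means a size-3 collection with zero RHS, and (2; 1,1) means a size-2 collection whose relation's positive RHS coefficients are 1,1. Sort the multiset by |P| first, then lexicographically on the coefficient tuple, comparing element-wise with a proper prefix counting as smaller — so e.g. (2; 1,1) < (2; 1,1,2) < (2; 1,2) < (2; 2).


7 collections generate NE(X_Σ); each relation:

  {1,2}:  v_{1} + v_{2} = 0 ; sig = (2; —)
  {0,2}:  v_{0} + v_{2} = v_{4} ; sig = (2; 1)
  {0,5}:  v_{0} + v_{5} = v_{6} ; sig = (2; 1)
  {1,4}:  v_{1} + v_{4} = v_{0} ; sig = (2; 1)
  {2,6}:  v_{2} + v_{6} = v_{4} + v_{5} ; sig = (2; 1,1)
  {3,6}:  v_{3} + v_{6} = 2·v_{1} ; sig = (2; 2)
  {3,4,5}:  v_{3} + v_{4} + v_{5} = v_{1} ; sig = (3; 1)

Sorted signature multiset PRS(X):
    |P|=2: 6 collections, coeffs (), (1), (1), (1), (1,1), (2)
    |P|=3: 1 collection, coeffs (1)


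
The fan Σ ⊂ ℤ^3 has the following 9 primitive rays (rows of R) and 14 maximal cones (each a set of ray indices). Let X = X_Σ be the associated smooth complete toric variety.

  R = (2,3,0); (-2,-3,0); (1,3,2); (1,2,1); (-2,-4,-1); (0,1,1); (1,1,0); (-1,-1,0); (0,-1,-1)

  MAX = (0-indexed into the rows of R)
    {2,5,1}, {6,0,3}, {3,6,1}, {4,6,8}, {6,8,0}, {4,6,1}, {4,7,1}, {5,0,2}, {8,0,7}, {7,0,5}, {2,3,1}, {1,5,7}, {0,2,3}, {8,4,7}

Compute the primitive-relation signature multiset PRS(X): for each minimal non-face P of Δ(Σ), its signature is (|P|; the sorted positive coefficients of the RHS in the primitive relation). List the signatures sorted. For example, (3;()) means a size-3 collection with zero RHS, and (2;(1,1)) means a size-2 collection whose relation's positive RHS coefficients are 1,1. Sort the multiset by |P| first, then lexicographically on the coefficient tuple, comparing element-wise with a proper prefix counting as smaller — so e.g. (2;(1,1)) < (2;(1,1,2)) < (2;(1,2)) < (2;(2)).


15 collections generate NE(X_Σ); each relation:

  P = {0,1}:  v_{0} + v_{1} = 0  so sig = (2;())
  P = {5,8}:  v_{5} + v_{8} = 0  so sig = (2;())
  P = {6,7}:  v_{6} + v_{7} = 0  so sig = (2;())
  P = {0,4}:  v_{0} + v_{4} = v_{8}  so sig = (2;(1))
  P = {1,8}:  v_{1} + v_{8} = v_{4}  so sig = (2;(1))
  P = {2,8}:  v_{2} + v_{8} = v_{3}  so sig = (2;(1))
  P = {3,5}:  v_{3} + v_{5} = v_{2}  so sig = (2;(1))
  P = {3,7}:  v_{3} + v_{7} = v_{5}  so sig = (2;(1))
  P = {3,8}:  v_{3} + v_{8} = v_{6}  so sig = (2;(1))
  P = {4,5}:  v_{4} + v_{5} = v_{1}  so sig = (2;(1))
  P = {5,6}:  v_{5} + v_{6} = v_{3}  so sig = (2;(1))
  P = {2,4}:  v_{2} + v_{4} = v_{1} + v_{3}  so sig = (2;(1,1))
  P = {3,4}:  v_{3} + v_{4} = v_{1} + v_{6}  so sig = (2;(1,1))
  P = {2,6}:  v_{2} + v_{6} = 2·v_{3}  so sig = (2;(2))
  P = {2,7}:  v_{2} + v_{7} = 2·v_{5}  so sig = (2;(2))

Hence PRS(X_Σ) =
    (2;())
    (2;())
    (2;())
    (2;(1))
    (2;(1))
    (2;(1))
    (2;(1))
    (2;(1))
    (2;(1))
    (2;(1))
    (2;(1))
    (2;(1,1))
    (2;(1,1))
    (2;(2))
    (2;(2))


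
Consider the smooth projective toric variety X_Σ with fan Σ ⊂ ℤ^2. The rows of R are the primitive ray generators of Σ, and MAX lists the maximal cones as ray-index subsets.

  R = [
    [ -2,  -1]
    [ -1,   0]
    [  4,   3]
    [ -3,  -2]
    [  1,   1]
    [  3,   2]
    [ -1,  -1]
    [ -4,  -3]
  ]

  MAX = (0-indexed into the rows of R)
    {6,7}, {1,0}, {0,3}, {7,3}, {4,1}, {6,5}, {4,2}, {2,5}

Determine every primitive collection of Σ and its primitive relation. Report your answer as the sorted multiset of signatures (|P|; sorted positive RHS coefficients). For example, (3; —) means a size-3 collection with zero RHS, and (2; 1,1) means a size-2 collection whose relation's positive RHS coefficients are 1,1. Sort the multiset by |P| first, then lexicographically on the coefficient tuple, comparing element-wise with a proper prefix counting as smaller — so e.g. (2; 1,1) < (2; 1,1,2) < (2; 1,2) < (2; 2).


Minimal non-faces — 20 found among 8 rays, 8 max cones:

  P = {2,7}:  v_{2} + v_{7} = 0  ⟹  sig = (2; —)
  P = {3,5}:  v_{3} + v_{5} = 0  ⟹  sig = (2; —)
  P = {4,6}:  v_{4} + v_{6} = 0  ⟹  sig = (2; —)
  P = {0,4}:  v_{0} + v_{4} = v_{1}  ⟹  sig = (2; 1)
  P = {0,5}:  v_{0} + v_{5} = v_{4}  ⟹  sig = (2; 1)
  P = {0,6}:  v_{0} + v_{6} = v_{3}  ⟹  sig = (2; 1)
  P = {1,6}:  v_{1} + v_{6} = v_{0}  ⟹  sig = (2; 1)
  P = {2,3}:  v_{2} + v_{3} = v_{4}  ⟹  sig = (2; 1)
  P = {2,6}:  v_{2} + v_{6} = v_{5}  ⟹  sig = (2; 1)
  P = {3,4}:  v_{3} + v_{4} = v_{0}  ⟹  sig = (2; 1)
  P = {3,6}:  v_{3} + v_{6} = v_{7}  ⟹  sig = (2; 1)
  P = {4,5}:  v_{4} + v_{5} = v_{2}  ⟹  sig = (2; 1)
  P = {4,7}:  v_{4} + v_{7} = v_{3}  ⟹  sig = (2; 1)
  P = {5,7}:  v_{5} + v_{7} = v_{6}  ⟹  sig = (2; 1)
  P = {1,7}:  v_{1} + v_{7} = v_{0} + v_{3}  ⟹  sig = (2; 1,1)
  P = {0,2}:  v_{0} + v_{2} = 2·v_{4}  ⟹  sig = (2; 2)
  P = {0,7}:  v_{0} + v_{7} = 2·v_{3}  ⟹  sig = (2; 2)
  P = {1,3}:  v_{1} + v_{3} = 2·v_{0}  ⟹  sig = (2; 2)
  P = {1,5}:  v_{1} + v_{5} = 2·v_{4}  ⟹  sig = (2; 2)
  P = {1,2}:  v_{1} + v_{2} = 3·v_{4}  ⟹  sig = (2; 3)

Hence PRS(X_Σ) =
    |P|=2: 20 collections, coeffs (), (), (), (1), (1), (1), (1), (1), (1), (1), (1), (1), (1), (1), (1,1), (2), (2), (2), (2), (3)


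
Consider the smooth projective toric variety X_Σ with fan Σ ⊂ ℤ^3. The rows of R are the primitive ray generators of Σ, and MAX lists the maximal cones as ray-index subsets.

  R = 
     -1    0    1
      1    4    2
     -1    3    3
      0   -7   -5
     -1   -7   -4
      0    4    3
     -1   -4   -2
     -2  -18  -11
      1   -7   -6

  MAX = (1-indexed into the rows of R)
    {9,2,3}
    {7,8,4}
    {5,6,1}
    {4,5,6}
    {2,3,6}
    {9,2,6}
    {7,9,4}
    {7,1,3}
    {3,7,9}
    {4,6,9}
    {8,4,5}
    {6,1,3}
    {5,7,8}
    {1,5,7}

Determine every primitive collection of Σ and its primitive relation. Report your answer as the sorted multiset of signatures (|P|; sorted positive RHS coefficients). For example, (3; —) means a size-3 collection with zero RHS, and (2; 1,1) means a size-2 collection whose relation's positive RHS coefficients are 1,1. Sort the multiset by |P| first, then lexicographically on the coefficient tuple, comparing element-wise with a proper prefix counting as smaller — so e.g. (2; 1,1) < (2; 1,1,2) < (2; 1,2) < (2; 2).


Minimal non-faces — 17 found among 9 rays, 14 max cones:

  P = {2,7}:  v_{2} + v_{7} = 0  ⇒ sig = (2; —)
  P = {1,2}:  v_{1} + v_{2} = v_{6}  ⇒ sig = (2; 1)
  P = {1,4}:  v_{1} + v_{4} = v_{5}  ⇒ sig = (2; 1)
  P = {1,9}:  v_{1} + v_{9} = v_{4}  ⇒ sig = (2; 1)
  P = {3,4}:  v_{3} + v_{4} = v_{7}  ⇒ sig = (2; 1)
  P = {6,7}:  v_{6} + v_{7} = v_{1}  ⇒ sig = (2; 1)
  P = {2,4}:  v_{2} + v_{4} = v_{6} + v_{9}  ⇒ sig = (2; 1,1)
  P = {2,5}:  v_{2} + v_{5} = v_{4} + v_{6}  ⇒ sig = (2; 1,1)
  P = {2,8}:  v_{2} + v_{8} = v_{4} + v_{5}  ⇒ sig = (2; 1,1)
  P = {3,5}:  v_{3} + v_{5} = v_{1} + v_{7}  ⇒ sig = (2; 1,1)
  P = {1,8}:  v_{1} + v_{8} = 2·v_{5} + v_{7}  ⇒ sig = (2; 1,2)
  P = {3,8}:  v_{3} + v_{8} = v_{5} + 2·v_{7}  ⇒ sig = (2; 1,2)
  P = {8,9}:  v_{8} + v_{9} = 3·v_{4} + v_{7}  ⇒ sig = (2; 1,3)
  P = {5,9}:  v_{5} + v_{9} = 2·v_{4}  ⇒ sig = (2; 2)
  P = {6,8}:  v_{6} + v_{8} = 2·v_{5}  ⇒ sig = (2; 2)
  P = {3,6,9}:  v_{3} + v_{6} + v_{9} = 0  ⇒ sig = (3; —)
  P = {4,5,7}:  v_{4} + v_{5} + v_{7} = v_{8}  ⇒ sig = (3; 1)

Hence PRS(X_Σ) =
    |P|=2: 15 collections, coeffs (), (1), (1), (1), (1), (1), (1,1), (1,1), (1,1), (1,1), (1,2), (1,2), (1,3), (2), (2)
    |P|=3: 2 collections, coeffs (), (1)


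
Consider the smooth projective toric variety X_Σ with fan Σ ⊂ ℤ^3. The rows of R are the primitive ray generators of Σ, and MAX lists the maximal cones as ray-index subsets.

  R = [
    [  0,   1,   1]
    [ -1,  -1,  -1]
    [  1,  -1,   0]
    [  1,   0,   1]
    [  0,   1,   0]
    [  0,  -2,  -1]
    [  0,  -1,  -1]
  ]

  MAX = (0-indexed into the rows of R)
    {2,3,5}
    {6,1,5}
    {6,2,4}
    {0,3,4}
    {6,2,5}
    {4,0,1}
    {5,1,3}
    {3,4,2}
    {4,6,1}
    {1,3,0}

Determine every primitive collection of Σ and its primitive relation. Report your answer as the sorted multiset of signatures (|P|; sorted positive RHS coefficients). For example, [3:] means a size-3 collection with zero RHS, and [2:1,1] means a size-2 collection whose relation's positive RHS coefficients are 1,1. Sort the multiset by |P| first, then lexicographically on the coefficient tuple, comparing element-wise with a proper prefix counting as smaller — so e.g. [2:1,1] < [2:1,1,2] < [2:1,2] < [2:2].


Primitive collections (7):

  P={0,6}:  v_{0} + v_{6} = 0 ; sig = [2:]
  P={0,2}:  v_{0} + v_{2} = v_{3} ; sig = [2:1]
  P={1,2}:  v_{1} + v_{2} = v_{5} ; sig = [2:1]
  P={3,6}:  v_{3} + v_{6} = v_{2} ; sig = [2:1]
  P={4,5}:  v_{4} + v_{5} = v_{6} ; sig = [2:1]
  P={0,5}:  v_{0} + v_{5} = v_{1} + v_{3} ; sig = [2:1,1]
  P={1,3,4}:  v_{1} + v_{3} + v_{4} = 0 ; sig = [3:]

Sorted signature multiset PRS(X):
    [2:]
    [2:1]
    [2:1]
    [2:1]
    [2:1]
    [2:1,1]
    [3:]


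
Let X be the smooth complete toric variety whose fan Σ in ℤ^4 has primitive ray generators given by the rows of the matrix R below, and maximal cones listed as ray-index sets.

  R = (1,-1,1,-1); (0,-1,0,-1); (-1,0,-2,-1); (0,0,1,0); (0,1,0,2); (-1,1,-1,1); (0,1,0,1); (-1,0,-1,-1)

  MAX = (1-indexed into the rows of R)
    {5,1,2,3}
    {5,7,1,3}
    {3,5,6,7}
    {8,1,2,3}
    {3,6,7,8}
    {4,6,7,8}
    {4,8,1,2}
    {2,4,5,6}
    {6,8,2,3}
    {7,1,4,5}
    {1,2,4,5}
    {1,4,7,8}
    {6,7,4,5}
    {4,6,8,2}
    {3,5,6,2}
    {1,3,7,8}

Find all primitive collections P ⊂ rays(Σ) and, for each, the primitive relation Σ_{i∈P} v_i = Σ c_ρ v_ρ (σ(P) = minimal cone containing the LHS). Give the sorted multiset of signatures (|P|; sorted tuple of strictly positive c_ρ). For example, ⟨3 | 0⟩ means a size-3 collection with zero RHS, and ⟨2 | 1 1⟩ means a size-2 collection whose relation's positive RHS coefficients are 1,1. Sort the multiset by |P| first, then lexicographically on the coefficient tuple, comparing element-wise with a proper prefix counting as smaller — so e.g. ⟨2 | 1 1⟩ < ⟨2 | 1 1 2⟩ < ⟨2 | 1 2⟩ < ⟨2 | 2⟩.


Δ(Σ) — 8 vertices, 4 min non-faces:

  P = {1,6}:  v_{1} + v_{6} = 0  ⟹  sig = ⟨2 | 0⟩
  P = {2,7}:  v_{2} + v_{7} = 0  ⟹  sig = ⟨2 | 0⟩
  P = {3,4}:  v_{3} + v_{4} = v_{8}  ⟹  sig = ⟨2 | 1⟩
  P = {5,8}:  v_{5} + v_{8} = v_{6}  ⟹  sig = ⟨2 | 1⟩

Sorted signature multiset PRS(X):
{ ⟨2 | 0⟩ ×2,  ⟨2 | 1⟩ ×2 }


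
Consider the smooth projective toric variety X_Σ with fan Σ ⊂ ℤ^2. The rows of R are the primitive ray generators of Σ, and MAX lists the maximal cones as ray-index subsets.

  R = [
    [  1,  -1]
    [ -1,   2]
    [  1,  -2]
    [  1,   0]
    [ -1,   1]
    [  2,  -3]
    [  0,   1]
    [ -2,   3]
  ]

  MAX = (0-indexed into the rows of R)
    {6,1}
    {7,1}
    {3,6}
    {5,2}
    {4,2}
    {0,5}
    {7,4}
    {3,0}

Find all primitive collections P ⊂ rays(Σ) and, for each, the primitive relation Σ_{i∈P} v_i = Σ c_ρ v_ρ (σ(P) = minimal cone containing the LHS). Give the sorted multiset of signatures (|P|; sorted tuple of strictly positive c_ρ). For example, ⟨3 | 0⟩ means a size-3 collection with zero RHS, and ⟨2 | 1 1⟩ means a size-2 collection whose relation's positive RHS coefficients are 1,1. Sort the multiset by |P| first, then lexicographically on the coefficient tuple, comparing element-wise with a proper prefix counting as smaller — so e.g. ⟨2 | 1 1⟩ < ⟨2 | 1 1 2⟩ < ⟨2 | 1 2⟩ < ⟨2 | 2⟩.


Minimal non-faces — 20 found among 8 rays, 8 max cones:

  P={0,4}:  v_{0} + v_{4} = 0  →  sig = ⟨2 | 0⟩
  P={1,2}:  v_{1} + v_{2} = 0  →  sig = ⟨2 | 0⟩
  P={5,7}:  v_{5} + v_{7} = 0  →  sig = ⟨2 | 0⟩
  P={0,1}:  v_{0} + v_{1} = v_{6}  →  sig = ⟨2 | 1⟩
  P={0,2}:  v_{0} + v_{2} = v_{5}  →  sig = ⟨2 | 1⟩
  P={0,6}:  v_{0} + v_{6} = v_{3}  →  sig = ⟨2 | 1⟩
  P={0,7}:  v_{0} + v_{7} = v_{1}  →  sig = ⟨2 | 1⟩
  P={1,4}:  v_{1} + v_{4} = v_{7}  →  sig = ⟨2 | 1⟩
  P={1,5}:  v_{1} + v_{5} = v_{0}  →  sig = ⟨2 | 1⟩
  P={2,6}:  v_{2} + v_{6} = v_{0}  →  sig = ⟨2 | 1⟩
  P={2,7}:  v_{2} + v_{7} = v_{4}  →  sig = ⟨2 | 1⟩
  P={3,4}:  v_{3} + v_{4} = v_{6}  →  sig = ⟨2 | 1⟩
  P={4,5}:  v_{4} + v_{5} = v_{2}  →  sig = ⟨2 | 1⟩
  P={4,6}:  v_{4} + v_{6} = v_{1}  →  sig = ⟨2 | 1⟩
  P={3,7}:  v_{3} + v_{7} = v_{1} + v_{6}  →  sig = ⟨2 | 1 1⟩
  P={1,3}:  v_{1} + v_{3} = 2·v_{6}  →  sig = ⟨2 | 2⟩
  P={2,3}:  v_{2} + v_{3} = 2·v_{0}  →  sig = ⟨2 | 2⟩
  P={5,6}:  v_{5} + v_{6} = 2·v_{0}  →  sig = ⟨2 | 2⟩
  P={6,7}:  v_{6} + v_{7} = 2·v_{1}  →  sig = ⟨2 | 2⟩
  P={3,5}:  v_{3} + v_{5} = 3·v_{0}  →  sig = ⟨2 | 3⟩

Signatures (|P|; sorted positive RHS coefficients), sorted:
    ⟨2 | 0⟩
    ⟨2 | 0⟩
    ⟨2 | 0⟩
    ⟨2 | 1⟩
    ⟨2 | 1⟩
    ⟨2 | 1⟩
    ⟨2 | 1⟩
    ⟨2 | 1⟩
    ⟨2 | 1⟩
    ⟨2 | 1⟩
    ⟨2 | 1⟩
    ⟨2 | 1⟩
    ⟨2 | 1⟩
    ⟨2 | 1⟩
    ⟨2 | 1 1⟩
    ⟨2 | 2⟩
    ⟨2 | 2⟩
    ⟨2 | 2⟩
    ⟨2 | 2⟩
    ⟨2 | 3⟩


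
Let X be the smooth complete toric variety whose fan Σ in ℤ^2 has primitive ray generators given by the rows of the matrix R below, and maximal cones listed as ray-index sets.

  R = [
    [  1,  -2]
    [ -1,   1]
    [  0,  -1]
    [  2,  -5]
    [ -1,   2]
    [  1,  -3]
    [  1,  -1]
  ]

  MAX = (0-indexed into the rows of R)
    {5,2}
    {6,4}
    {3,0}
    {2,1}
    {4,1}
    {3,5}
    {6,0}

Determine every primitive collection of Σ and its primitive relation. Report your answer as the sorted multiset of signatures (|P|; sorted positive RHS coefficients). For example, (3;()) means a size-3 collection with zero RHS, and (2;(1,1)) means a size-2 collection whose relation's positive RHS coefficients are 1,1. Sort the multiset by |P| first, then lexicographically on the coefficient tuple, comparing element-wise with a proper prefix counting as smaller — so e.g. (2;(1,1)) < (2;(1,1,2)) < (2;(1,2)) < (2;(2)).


The 14 primitive collections of Σ (r=7, n=2):

  P={0,4}:  v_{0} + v_{4} = 0  →  sig = (2;())
  P={1,6}:  v_{1} + v_{6} = 0  →  sig = (2;())
  P={0,1}:  v_{0} + v_{1} = v_{2}  →  sig = (2;(1))
  P={0,2}:  v_{0} + v_{2} = v_{5}  →  sig = (2;(1))
  P={0,5}:  v_{0} + v_{5} = v_{3}  →  sig = (2;(1))
  P={2,4}:  v_{2} + v_{4} = v_{1}  →  sig = (2;(1))
  P={2,6}:  v_{2} + v_{6} = v_{0}  →  sig = (2;(1))
  P={3,4}:  v_{3} + v_{4} = v_{5}  →  sig = (2;(1))
  P={4,5}:  v_{4} + v_{5} = v_{2}  →  sig = (2;(1))
  P={1,3}:  v_{1} + v_{3} = v_{2} + v_{5}  →  sig = (2;(1,1))
  P={1,5}:  v_{1} + v_{5} = 2·v_{2}  →  sig = (2;(2))
  P={2,3}:  v_{2} + v_{3} = 2·v_{5}  →  sig = (2;(2))
  P={5,6}:  v_{5} + v_{6} = 2·v_{0}  →  sig = (2;(2))
  P={3,6}:  v_{3} + v_{6} = 3·v_{0}  →  sig = (2;(3))

Signatures (|P|; sorted positive RHS coefficients), sorted:
    (2;())
    (2;())
    (2;(1))
    (2;(1))
    (2;(1))
    (2;(1))
    (2;(1))
    (2;(1))
    (2;(1))
    (2;(1,1))
    (2;(2))
    (2;(2))
    (2;(2))
    (2;(3))


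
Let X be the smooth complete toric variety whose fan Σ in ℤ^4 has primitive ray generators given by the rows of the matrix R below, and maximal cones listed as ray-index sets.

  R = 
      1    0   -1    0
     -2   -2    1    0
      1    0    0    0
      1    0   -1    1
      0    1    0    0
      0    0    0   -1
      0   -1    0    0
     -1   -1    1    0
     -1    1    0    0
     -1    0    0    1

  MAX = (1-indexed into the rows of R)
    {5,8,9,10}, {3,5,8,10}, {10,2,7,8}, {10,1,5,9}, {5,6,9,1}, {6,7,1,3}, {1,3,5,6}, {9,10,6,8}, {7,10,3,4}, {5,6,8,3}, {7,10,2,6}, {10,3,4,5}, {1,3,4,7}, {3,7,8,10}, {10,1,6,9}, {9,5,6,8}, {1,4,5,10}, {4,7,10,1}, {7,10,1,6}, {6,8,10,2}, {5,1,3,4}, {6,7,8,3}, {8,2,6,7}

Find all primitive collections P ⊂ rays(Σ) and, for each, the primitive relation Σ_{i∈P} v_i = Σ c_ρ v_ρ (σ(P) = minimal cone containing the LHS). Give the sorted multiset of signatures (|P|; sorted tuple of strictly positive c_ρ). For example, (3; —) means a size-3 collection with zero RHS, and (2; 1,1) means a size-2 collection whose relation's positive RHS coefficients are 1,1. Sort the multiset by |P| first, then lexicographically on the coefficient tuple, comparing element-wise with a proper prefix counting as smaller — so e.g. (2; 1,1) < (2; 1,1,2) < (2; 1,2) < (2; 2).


16 minimal non-faces of Δ(Σ) (on 10 rays):

  • {5,7}:  v_{5} + v_{7} = 0  ⇒ sig = (2; —)
  • {1,8}:  v_{1} + v_{8} = v_{7}  ⇒ sig = (2; 1)
  • {3,9}:  v_{3} + v_{9} = v_{5}  ⇒ sig = (2; 1)
  • {4,6}:  v_{4} + v_{6} = v_{1}  ⇒ sig = (2; 1)
  • {2,3}:  v_{2} + v_{3} = v_{7} + v_{8}  ⇒ sig = (2; 1,1)
  • {7,9}:  v_{7} + v_{9} = v_{6} + v_{10}  ⇒ sig = (2; 1,1)
  • {2,5}:  v_{2} + v_{5} = v_{6} + v_{8} + v_{10}  ⇒ sig = (2; 1,1,1)
  • {4,8}:  v_{4} + v_{8} = v_{3} + v_{7} + v_{10}  ⇒ sig = (2; 1,1,1)
  • {4,9}:  v_{4} + v_{9} = v_{1} + v_{5} + v_{10}  ⇒ sig = (2; 1,1,1)
  • {1,2}:  v_{1} + v_{2} = v_{6} + 2·v_{7} + v_{10}  ⇒ sig = (2; 1,1,2)
  • {2,4}:  v_{2} + v_{4} = 2·v_{7} + v_{10}  ⇒ sig = (2; 1,2)
  • {2,9}:  v_{2} + v_{9} = 2·v_{6} + v_{8} + 2·v_{10}  ⇒ sig = (2; 1,2,2)
  • {3,6,10}:  v_{3} + v_{6} + v_{10} = 0  ⇒ sig = (3; —)
  • {1,3,10}:  v_{1} + v_{3} + v_{10} = v_{4}  ⇒ sig = (3; 1)
  • {5,6,10}:  v_{5} + v_{6} + v_{10} = v_{9}  ⇒ sig = (3; 1)
  • {6,7,8,10}:  v_{6} + v_{7} + v_{8} + v_{10} = v_{2}  ⇒ sig = (4; 1)

Hence PRS(X_Σ) =
    |P|=2: 12 collections, coeffs (), (1), (1), (1), (1,1), (1,1), (1,1,1), (1,1,1), (1,1,1), (1,1,2), (1,2), (1,2,2)
    |P|=3: 3 collections, coeffs (), (1), (1)
    |P|=4: 1 collection, coeffs (1)


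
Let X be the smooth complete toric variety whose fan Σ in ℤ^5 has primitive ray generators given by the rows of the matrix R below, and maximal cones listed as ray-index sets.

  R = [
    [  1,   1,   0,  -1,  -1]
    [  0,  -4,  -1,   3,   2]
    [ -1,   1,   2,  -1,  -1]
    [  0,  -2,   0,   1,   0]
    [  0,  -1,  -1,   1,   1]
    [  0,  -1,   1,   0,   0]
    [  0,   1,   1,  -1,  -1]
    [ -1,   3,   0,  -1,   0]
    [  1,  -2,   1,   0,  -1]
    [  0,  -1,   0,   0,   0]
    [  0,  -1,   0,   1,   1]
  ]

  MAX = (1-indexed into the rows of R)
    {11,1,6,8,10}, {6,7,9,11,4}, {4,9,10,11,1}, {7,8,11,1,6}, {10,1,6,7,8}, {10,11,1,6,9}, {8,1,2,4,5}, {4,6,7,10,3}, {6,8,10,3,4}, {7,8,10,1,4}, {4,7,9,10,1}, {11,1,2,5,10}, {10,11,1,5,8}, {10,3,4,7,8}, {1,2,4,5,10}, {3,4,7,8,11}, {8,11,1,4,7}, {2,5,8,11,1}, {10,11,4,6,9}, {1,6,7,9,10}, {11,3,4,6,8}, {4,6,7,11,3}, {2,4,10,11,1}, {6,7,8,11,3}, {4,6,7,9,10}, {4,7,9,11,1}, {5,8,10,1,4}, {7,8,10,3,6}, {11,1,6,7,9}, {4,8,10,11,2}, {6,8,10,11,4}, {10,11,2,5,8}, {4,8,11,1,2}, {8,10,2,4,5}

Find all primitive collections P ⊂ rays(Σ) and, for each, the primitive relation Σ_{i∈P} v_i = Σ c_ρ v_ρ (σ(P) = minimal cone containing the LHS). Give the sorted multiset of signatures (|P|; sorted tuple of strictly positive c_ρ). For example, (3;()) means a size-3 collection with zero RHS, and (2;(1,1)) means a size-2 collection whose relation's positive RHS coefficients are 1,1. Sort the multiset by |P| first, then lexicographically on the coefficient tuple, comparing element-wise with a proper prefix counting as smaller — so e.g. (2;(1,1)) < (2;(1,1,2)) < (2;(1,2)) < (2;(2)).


Minimal non-faces — 18 found among 11 rays, 34 max cones:

  P={5,7}:  v_{5} + v_{7} = 0 — sig = (2;())
  P={8,9}:  v_{8} + v_{9} = v_{7} — sig = (2;(1))
  P={2,7}:  v_{2} + v_{7} = v_{4} + v_{11} — sig = (2;(1,1))
  P={5,6}:  v_{5} + v_{6} = v_{10} + v_{11} — sig = (2;(1,1))
  P={3,5}:  v_{3} + v_{5} = v_{4} + v_{6} + v_{8} — sig = (2;(1,1,1))
  P={5,9}:  v_{5} + v_{9} = v_{1} + v_{4} + v_{10} + v_{11} — sig = (2;(1,1,1,1))
  P={2,3}:  v_{2} + v_{3} = 2·v_{4} + v_{6} + v_{8} + v_{11} — sig = (2;(1,1,1,2))
  P={2,6}:  v_{2} + v_{6} = v_{4} + v_{10} + 2·v_{11} — sig = (2;(1,1,2))
  P={3,9}:  v_{3} + v_{9} = v_{4} + v_{6} + 2·v_{7} — sig = (2;(1,1,2))
  P={2,9}:  v_{2} + v_{9} = v_{1} + 2·v_{4} + v_{10} + 2·v_{11} — sig = (2;(1,1,2,2))
  P={1,3}:  v_{1} + v_{3} = 2·v_{7} — sig = (2;(2))
  P={1,4,6}:  v_{1} + v_{4} + v_{6} = v_{9} — sig = (3;(1))
  P={4,5,11}:  v_{4} + v_{5} + v_{11} = v_{2} — sig = (3;(1))
  P={7,10,11}:  v_{7} + v_{10} + v_{11} = v_{6} — sig = (3;(1))
  P={3,10,11}:  v_{3} + v_{10} + v_{11} = v_{4} + 2·v_{6} + v_{8} — sig = (3;(1,1,2))
  P={1,2,8,10}:  v_{1} + v_{2} + v_{8} + v_{10} = v_{5} — sig = (4;(1))
  P={4,6,7,8}:  v_{4} + v_{6} + v_{7} + v_{8} = v_{3} — sig = (4;(1))
  P={1,4,8,10,11}:  v_{1} + v_{4} + v_{8} + v_{10} + v_{11} = 0 — sig = (5;())

so the primitive-relation signature multiset is
{ (2;()),  (2;(1)),  (2;(1,1)) ×2,  (2;(1,1,1)),  (2;(1,1,1,1)),  (2;(1,1,1,2)),  (2;(1,1,2)) ×2,  (2;(1,1,2,2)),  (2;(2)),  (3;(1)) ×3,  (3;(1,1,2)),  (4;(1)) ×2,  (5;()) }
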